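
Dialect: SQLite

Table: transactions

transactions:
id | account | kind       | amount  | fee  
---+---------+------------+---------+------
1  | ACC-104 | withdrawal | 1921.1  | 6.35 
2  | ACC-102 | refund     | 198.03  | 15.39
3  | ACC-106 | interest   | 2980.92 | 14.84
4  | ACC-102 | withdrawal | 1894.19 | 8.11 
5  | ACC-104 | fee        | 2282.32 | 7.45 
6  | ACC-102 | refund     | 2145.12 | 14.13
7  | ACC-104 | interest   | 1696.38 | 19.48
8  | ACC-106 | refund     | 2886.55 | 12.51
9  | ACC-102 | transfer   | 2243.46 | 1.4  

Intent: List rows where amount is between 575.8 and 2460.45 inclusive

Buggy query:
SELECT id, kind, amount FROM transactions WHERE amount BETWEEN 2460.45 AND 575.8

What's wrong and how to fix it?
Bug: The bounds are reversed; BETWEEN a AND b requires a <= b to match anything

Fix: Write BETWEEN 575.8 AND 2460.45

Corrected query:
SELECT id, kind, amount FROM transactions WHERE amount BETWEEN 575.8 AND 2460.45

Result:
id | kind       | amount 
---+------------+--------
1  | withdrawal | 1921.1 
4  | withdrawal | 1894.19
5  | fee        | 2282.32
6  | refund     | 2145.12
7  | interest   | 1696.38
9  | transfer   | 2243.46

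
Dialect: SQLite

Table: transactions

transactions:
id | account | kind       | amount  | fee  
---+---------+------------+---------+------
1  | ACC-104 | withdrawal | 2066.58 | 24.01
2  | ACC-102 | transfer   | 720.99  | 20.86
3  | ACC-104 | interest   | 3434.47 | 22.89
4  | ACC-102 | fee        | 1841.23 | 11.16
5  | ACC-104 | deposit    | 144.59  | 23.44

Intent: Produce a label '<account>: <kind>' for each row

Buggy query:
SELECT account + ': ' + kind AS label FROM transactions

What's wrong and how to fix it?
Bug: SQLite uses || for string concatenation; + coerces text to numbers (yielding 0)

Fix: Use the || operator for string concatenation

Corrected query:
SELECT account || ': ' || kind AS label FROM transactions

Result:
label              
-------------------
ACC-104: withdrawal
ACC-102: transfer  
ACC-104: interest  
ACC-102: fee       
ACC-104: deposit   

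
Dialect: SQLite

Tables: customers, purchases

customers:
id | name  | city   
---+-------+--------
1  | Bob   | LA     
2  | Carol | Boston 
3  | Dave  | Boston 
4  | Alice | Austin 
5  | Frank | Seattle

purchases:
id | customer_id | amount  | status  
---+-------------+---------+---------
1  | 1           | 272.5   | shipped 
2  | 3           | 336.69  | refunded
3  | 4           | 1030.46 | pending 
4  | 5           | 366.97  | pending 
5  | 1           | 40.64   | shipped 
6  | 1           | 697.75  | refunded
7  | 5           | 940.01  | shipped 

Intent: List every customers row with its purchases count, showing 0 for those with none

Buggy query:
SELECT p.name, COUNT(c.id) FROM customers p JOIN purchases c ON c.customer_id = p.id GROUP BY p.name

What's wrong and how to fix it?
Bug: INNER JOIN drops customers rows that have no matching purchases rows

Fix: Switch to LEFT JOIN to retain unmatched parent rows

Corrected query:
SELECT p.name, COUNT(c.id) FROM customers p LEFT JOIN purchases c ON c.customer_id = p.id GROUP BY p.name

Result:
name  | COUNT(c.id)
------+------------
Alice | 1          
Bob   | 3          
Carol | 0          
Dave  | 1          
Frank | 2          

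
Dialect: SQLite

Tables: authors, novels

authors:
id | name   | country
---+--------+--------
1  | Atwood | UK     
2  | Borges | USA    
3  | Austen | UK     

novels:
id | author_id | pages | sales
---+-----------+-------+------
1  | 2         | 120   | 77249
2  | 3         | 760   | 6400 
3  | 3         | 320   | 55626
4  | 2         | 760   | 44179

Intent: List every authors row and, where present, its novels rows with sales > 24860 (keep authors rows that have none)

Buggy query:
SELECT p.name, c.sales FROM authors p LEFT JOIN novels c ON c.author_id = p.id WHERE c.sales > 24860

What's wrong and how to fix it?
Bug: Filtering c.sales in WHERE discards the NULL rows produced by LEFT JOIN, turning it into an inner join

Fix: Move the right-table condition into the ON clause so unmatched parents are kept

Corrected query:
SELECT p.name, c.sales FROM authors p LEFT JOIN novels c ON c.author_id = p.id AND c.sales > 24860

Result:
name   | sales
-------+------
Atwood | NULL 
Borges | 44179
Borges | 77249
Austen | 55626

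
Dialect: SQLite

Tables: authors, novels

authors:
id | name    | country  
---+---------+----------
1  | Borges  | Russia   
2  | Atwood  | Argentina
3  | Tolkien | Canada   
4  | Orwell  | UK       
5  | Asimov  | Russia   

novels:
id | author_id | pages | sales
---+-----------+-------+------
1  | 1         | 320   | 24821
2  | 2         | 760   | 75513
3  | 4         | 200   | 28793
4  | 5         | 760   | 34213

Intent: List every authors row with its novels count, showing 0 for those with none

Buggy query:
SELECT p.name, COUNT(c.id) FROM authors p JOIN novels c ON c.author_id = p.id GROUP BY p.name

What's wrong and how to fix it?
Bug: INNER JOIN drops authors rows that have no matching novels rows

Fix: Use LEFT JOIN so parents without children still appear (COUNT(c.id) gives 0)

Corrected query:
SELECT p.name, COUNT(c.id) FROM authors p LEFT JOIN novels c ON c.author_id = p.id GROUP BY p.name

Result:
name    | COUNT(c.id)
--------+------------
Asimov  | 1          
Atwood  | 1          
Borges  | 1          
Orwell  | 1          
Tolkien | 0          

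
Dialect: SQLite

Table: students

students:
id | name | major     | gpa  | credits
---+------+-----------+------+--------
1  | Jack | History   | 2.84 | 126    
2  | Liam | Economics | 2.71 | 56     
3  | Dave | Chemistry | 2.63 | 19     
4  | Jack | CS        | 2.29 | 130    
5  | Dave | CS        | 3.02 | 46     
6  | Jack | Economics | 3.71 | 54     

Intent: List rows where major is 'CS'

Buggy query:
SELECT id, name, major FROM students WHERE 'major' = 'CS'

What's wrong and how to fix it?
Bug: 'major' in single quotes is a string literal, not the column; the comparison is literal-vs-literal and never true

Fix: Reference the column as major without single quotes

Corrected query:
SELECT id, name, major FROM students WHERE major = 'CS'

Result:
id | name | major
---+------+------
4  | Jack | CS   
5  | Dave | CS   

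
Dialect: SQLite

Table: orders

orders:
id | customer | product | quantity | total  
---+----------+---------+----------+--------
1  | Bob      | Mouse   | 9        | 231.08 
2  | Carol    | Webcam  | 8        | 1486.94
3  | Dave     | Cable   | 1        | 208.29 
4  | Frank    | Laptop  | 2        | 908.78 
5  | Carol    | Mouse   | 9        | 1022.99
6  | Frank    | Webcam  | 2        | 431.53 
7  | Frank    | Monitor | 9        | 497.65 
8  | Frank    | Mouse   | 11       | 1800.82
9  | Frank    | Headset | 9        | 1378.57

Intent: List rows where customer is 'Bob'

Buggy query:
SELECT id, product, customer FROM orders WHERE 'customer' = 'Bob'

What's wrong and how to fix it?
Bug: Single quotes denote string literals in SQL; the column name is being compared as a constant string

Fix: Reference the column as customer without single quotes

Corrected query:
SELECT id, product, customer FROM orders WHERE customer = 'Bob'

Result:
id | product | customer
---+---------+---------
1  | Mouse   | Bob     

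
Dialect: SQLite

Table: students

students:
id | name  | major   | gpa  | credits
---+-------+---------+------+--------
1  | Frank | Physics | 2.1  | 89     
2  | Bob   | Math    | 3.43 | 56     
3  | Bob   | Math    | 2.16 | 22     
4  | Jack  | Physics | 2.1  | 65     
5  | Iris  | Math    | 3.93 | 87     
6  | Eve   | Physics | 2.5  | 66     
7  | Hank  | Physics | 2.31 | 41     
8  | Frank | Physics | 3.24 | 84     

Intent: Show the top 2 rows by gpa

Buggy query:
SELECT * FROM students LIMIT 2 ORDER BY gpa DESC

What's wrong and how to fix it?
Bug: ORDER BY cannot follow LIMIT; LIMIT is the final clause

Fix: Sort with ORDER BY, then apply LIMIT

Corrected query:
SELECT * FROM students ORDER BY gpa DESC LIMIT 2

Result:
id | name | major | gpa  | credits
---+------+-------+------+--------
5  | Iris | Math  | 3.93 | 87     
2  | Bob  | Math  | 3.43 | 56     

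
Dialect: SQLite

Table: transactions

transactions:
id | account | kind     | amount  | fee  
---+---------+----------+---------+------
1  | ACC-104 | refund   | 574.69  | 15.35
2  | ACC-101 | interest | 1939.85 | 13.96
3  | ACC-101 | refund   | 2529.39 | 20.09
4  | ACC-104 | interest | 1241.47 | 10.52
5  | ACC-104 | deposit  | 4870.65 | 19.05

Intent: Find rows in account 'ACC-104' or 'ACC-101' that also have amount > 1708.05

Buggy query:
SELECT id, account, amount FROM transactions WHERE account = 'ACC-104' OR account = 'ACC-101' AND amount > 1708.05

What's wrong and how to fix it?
Bug: AND binds tighter than OR, so this parses as account = 'ACC-104' OR (account = 'ACC-101' AND amount > 1708.05)

Fix: Group the OR with parentheses (or use IN), then AND the threshold

Corrected query:
SELECT id, account, amount FROM transactions WHERE (account = 'ACC-104' OR account = 'ACC-101') AND amount > 1708.05

Result:
id | account | amount 
---+---------+--------
2  | ACC-101 | 1939.85
3  | ACC-101 | 2529.39
5  | ACC-104 | 4870.65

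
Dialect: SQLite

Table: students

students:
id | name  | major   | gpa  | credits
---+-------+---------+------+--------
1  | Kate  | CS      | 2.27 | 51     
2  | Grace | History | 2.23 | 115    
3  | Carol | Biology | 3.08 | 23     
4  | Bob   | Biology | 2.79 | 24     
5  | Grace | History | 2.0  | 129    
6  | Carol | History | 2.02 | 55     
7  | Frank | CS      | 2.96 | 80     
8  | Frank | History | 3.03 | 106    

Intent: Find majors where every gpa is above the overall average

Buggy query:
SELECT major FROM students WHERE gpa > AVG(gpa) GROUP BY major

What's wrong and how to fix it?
Bug: WHERE evaluates per row before aggregation, so AVG() is unavailable

Fix: Use a subquery for AVG and a HAVING MIN(...) filter so the condition holds for every row in the group

Corrected query:
SELECT major FROM students GROUP BY major HAVING MIN(gpa) > (SELECT AVG(gpa) FROM students)

Result:
major  
-------
Biology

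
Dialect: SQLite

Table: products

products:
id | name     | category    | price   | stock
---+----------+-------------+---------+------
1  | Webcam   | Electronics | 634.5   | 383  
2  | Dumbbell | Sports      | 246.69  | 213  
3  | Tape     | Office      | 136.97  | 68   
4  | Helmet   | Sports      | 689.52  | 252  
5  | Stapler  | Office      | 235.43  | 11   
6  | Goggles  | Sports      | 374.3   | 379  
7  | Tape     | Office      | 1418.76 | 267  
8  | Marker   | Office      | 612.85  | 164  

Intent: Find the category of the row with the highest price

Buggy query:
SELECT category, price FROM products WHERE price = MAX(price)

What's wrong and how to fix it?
Bug: WHERE is evaluated per row; an aggregate over the whole table isn't defined there

Fix: Use a subquery: WHERE price = (SELECT MAX(price) FROM products)

Corrected query:
SELECT category, price FROM products WHERE price = (SELECT MAX(price) FROM products)

Result:
category | price  
---------+--------
Office   | 1418.76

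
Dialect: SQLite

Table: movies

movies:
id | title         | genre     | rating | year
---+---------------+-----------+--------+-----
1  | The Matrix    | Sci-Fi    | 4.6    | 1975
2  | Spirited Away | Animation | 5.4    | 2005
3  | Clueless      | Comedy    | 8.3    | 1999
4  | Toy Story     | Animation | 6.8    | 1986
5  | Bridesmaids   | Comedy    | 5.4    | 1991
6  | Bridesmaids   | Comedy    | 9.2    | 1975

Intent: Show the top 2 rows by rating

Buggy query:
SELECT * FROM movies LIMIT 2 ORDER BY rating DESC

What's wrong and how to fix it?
Bug: ORDER BY cannot follow LIMIT; LIMIT is the final clause

Fix: Swap the clauses: ORDER BY first, then LIMIT

Corrected query:
SELECT * FROM movies ORDER BY rating DESC LIMIT 2

Result:
id | title       | genre  | rating | year
---+-------------+--------+--------+-----
6  | Bridesmaids | Comedy | 9.2    | 1975
3  | Clueless    | Comedy | 8.3    | 1999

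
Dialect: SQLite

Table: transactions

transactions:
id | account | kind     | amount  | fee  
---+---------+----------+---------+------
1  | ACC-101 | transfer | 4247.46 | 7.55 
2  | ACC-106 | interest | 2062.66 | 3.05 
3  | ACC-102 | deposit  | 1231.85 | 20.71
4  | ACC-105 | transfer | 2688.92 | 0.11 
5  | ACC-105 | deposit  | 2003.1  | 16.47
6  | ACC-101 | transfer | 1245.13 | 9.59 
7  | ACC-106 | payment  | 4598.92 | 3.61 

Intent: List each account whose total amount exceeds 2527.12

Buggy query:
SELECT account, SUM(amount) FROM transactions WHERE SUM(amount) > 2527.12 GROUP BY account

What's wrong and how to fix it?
Bug: Aggregate functions cannot appear in a WHERE clause

Fix: Use HAVING (which filters groups after aggregation) instead of WHERE

Corrected query:
SELECT account, SUM(amount) FROM transactions GROUP BY account HAVING SUM(amount) > 2527.12

Result:
account | SUM(amount)
--------+------------
ACC-101 | 5492.59    
ACC-105 | 4692.02    
ACC-106 | 6661.58    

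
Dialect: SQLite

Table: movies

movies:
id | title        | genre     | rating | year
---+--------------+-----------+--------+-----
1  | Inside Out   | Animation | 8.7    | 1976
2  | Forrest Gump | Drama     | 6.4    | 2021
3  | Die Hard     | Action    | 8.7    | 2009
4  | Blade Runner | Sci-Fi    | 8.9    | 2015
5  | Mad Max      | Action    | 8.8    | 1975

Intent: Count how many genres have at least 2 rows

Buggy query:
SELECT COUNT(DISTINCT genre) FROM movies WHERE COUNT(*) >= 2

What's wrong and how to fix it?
Bug: WHERE filters individual rows, not groups, so a group-level COUNT is invalid there

Fix: Use a subquery that GROUPs and filters with HAVING, then count its rows

Corrected query:
SELECT COUNT(*) FROM (SELECT genre FROM movies GROUP BY genre HAVING COUNT(*) >= 2)

Result:
COUNT(*)
--------
1       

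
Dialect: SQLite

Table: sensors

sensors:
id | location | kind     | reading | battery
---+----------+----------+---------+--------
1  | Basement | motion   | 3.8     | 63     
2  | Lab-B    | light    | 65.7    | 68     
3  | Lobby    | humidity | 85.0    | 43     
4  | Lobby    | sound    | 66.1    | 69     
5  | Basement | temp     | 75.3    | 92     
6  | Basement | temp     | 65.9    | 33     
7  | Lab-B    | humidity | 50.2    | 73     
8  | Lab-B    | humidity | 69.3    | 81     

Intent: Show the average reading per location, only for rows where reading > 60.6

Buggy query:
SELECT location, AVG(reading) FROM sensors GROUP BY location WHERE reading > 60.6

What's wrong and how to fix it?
Bug: WHERE cannot follow GROUP BY

Fix: Place WHERE between FROM and GROUP BY

Corrected query:
SELECT location, AVG(reading) FROM sensors WHERE reading > 60.6 GROUP BY location

Result:
location | AVG(reading)
---------+-------------
Basement | 70.6        
Lab-B    | 67.5        
Lobby    | 75.55       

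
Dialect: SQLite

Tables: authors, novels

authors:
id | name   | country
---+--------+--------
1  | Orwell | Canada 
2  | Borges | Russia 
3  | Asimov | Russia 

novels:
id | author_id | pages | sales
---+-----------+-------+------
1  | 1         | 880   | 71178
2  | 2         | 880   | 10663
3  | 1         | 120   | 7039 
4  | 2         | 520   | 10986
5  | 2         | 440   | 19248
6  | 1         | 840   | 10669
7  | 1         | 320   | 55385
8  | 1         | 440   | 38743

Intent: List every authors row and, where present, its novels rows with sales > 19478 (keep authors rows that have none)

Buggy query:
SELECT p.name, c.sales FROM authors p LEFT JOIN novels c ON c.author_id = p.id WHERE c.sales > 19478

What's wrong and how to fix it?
Bug: Filtering c.sales in WHERE discards the NULL rows produced by LEFT JOIN, turning it into an inner join

Fix: Move the right-table condition into the ON clause so unmatched parents are kept

Corrected query:
SELECT p.name, c.sales FROM authors p LEFT JOIN novels c ON c.author_id = p.id AND c.sales > 19478

Result:
name   | sales
-------+------
Orwell | 38743
Orwell | 55385
Orwell | 71178
Borges | NULL 
Asimov | NULL 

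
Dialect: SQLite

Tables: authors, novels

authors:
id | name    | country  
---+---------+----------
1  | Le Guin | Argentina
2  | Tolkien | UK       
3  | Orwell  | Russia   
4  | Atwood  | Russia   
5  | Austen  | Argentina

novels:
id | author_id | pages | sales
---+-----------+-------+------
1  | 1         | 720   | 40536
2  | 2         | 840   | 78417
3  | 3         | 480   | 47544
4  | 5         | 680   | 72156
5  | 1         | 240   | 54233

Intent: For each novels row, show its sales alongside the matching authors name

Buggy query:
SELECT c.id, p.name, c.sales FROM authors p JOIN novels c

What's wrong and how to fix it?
Bug: JOIN with no ON clause produces a cartesian product; every novels row pairs with every authors row

Fix: Add ON c.author_id = p.id to the JOIN

Corrected query:
SELECT c.id, p.name, c.sales FROM authors p JOIN novels c ON c.author_id = p.id

Result:
id | name    | sales
---+---------+------
1  | Le Guin | 40536
2  | Tolkien | 78417
3  | Orwell  | 47544
4  | Austen  | 72156
5  | Le Guin | 54233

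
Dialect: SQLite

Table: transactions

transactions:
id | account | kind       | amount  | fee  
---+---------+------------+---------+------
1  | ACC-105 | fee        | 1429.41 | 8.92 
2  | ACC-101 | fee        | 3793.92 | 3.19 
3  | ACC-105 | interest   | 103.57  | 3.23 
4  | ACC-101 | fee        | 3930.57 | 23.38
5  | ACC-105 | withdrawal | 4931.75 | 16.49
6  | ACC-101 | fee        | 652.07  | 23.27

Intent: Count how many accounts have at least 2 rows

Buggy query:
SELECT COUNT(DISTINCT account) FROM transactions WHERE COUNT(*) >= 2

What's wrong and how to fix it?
Bug: COUNT(*) cannot appear in WHERE; the per-group count doesn't exist yet

Fix: Use a subquery that GROUPs and filters with HAVING, then count its rows

Corrected query:
SELECT COUNT(*) FROM (SELECT account FROM transactions GROUP BY account HAVING COUNT(*) >= 2)

Result:
COUNT(*)
--------
2       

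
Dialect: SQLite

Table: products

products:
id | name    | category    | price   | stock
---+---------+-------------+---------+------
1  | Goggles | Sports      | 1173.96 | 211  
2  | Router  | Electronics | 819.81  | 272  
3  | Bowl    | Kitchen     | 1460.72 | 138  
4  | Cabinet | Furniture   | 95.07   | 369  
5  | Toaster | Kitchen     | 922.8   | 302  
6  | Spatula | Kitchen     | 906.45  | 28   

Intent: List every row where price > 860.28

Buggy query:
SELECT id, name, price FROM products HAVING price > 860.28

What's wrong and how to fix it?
Bug: HAVING filters the output of aggregation, but this query has no GROUP BY and no aggregate functions, so SQLite rejects it (HAVING clause on a non-aggregate query); the condition here is per row

Fix: Use WHERE for row-level filtering

Corrected query:
SELECT id, name, price FROM products WHERE price > 860.28

Result:
id | name    | price  
---+---------+--------
1  | Goggles | 1173.96
3  | Bowl    | 1460.72
5  | Toaster | 922.8  
6  | Spatula | 906.45 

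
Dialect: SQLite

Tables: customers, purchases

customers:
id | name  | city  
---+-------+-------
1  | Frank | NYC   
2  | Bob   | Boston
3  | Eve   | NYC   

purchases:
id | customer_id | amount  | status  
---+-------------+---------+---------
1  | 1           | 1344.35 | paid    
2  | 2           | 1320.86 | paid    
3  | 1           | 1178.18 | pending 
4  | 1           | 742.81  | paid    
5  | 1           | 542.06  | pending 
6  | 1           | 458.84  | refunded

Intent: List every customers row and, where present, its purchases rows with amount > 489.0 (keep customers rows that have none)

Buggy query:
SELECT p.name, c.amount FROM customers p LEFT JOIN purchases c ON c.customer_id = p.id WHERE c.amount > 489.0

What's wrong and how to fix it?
Bug: A WHERE condition on the right-hand table after LEFT JOIN drops unmatched parents

Fix: Put 'c.amount > 489.0' in the JOIN's ON clause instead of WHERE

Corrected query:
SELECT p.name, c.amount FROM customers p LEFT JOIN purchases c ON c.customer_id = p.id AND c.amount > 489.0

Result:
name  | amount 
------+--------
Frank | 542.06 
Frank | 742.81 
Frank | 1178.18
Frank | 1344.35
Bob   | 1320.86
Eve   | NULL   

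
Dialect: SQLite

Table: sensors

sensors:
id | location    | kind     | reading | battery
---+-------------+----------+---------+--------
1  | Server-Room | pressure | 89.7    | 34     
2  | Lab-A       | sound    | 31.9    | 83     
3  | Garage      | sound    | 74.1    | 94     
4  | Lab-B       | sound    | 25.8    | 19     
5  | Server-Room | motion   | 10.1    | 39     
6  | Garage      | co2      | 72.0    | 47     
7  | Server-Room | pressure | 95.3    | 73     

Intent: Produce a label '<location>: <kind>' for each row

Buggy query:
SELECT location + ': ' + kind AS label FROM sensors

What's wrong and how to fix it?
Bug: SQLite uses || for string concatenation; + coerces text to numbers (yielding 0)

Fix: Use the || operator for string concatenation

Corrected query:
SELECT location || ': ' || kind AS label FROM sensors

Result:
label                
---------------------
Server-Room: pressure
Lab-A: sound         
Garage: sound        
Lab-B: sound         
Server-Room: motion  
Garage: co2          
Server-Room: pressure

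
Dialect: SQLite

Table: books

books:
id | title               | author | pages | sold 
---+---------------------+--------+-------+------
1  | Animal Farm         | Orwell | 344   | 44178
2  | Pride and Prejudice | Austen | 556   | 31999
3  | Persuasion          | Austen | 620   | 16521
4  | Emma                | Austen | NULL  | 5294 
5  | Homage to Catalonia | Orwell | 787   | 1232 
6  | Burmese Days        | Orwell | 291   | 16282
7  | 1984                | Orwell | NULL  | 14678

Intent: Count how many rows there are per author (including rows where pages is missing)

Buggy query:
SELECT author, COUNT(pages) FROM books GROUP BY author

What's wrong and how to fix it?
Bug: COUNT(column) counts non-NULL values only; rows with NULL pages aren't counted

Fix: Use COUNT(*) to count all rows regardless of NULL

Corrected query:
SELECT author, COUNT(*) FROM books GROUP BY author

Result:
author | COUNT(*)
-------+---------
Austen | 3       
Orwell | 4       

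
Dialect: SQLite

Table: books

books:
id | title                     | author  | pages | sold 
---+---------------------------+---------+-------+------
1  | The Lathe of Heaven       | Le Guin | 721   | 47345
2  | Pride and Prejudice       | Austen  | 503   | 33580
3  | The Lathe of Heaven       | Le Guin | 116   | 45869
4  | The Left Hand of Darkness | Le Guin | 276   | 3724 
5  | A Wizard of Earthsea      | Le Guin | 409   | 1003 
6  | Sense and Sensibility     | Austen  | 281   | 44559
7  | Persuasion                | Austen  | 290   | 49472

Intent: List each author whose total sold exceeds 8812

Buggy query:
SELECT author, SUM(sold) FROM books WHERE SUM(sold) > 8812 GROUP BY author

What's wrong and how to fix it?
Bug: Aggregate functions cannot appear in a WHERE clause

Fix: Use HAVING (which filters groups after aggregation) instead of WHERE

Corrected query:
SELECT author, SUM(sold) FROM books GROUP BY author HAVING SUM(sold) > 8812

Result:
author  | SUM(sold)
--------+----------
Austen  | 127611   
Le Guin | 97941    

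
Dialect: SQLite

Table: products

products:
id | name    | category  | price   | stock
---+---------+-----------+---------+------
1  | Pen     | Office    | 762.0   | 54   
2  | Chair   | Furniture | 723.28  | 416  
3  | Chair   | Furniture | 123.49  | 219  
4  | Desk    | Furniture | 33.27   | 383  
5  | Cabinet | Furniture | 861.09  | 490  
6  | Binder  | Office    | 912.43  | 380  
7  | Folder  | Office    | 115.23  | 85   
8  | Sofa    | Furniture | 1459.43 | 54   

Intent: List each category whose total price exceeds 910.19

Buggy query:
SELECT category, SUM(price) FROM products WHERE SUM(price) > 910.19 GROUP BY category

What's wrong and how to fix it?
Bug: SUM(price) is an aggregate, but WHERE filters rows before aggregation

Fix: Move the aggregate condition to a HAVING clause

Corrected query:
SELECT category, SUM(price) FROM products GROUP BY category HAVING SUM(price) > 910.19

Result:
category  | SUM(price)
----------+-----------
Furniture | 3200.56   
Office    | 1789.66   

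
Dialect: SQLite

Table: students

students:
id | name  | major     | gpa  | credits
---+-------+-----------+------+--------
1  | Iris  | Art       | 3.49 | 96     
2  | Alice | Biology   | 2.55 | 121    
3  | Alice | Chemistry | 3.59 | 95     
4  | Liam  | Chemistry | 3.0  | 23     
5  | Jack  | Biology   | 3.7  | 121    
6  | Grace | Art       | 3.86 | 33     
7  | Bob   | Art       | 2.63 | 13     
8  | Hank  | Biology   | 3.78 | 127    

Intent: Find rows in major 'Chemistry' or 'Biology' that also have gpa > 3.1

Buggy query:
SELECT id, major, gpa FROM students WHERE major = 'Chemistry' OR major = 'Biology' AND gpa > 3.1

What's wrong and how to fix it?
Bug: AND binds tighter than OR, so this parses as major = 'Chemistry' OR (major = 'Biology' AND gpa > 3.1)

Fix: Add parentheses around the OR so the AND applies to both alternatives

Corrected query:
SELECT id, major, gpa FROM students WHERE (major = 'Chemistry' OR major = 'Biology') AND gpa > 3.1

Result:
id | major     | gpa 
---+-----------+-----
3  | Chemistry | 3.59
5  | Biology   | 3.7 
8  | Biology   | 3.78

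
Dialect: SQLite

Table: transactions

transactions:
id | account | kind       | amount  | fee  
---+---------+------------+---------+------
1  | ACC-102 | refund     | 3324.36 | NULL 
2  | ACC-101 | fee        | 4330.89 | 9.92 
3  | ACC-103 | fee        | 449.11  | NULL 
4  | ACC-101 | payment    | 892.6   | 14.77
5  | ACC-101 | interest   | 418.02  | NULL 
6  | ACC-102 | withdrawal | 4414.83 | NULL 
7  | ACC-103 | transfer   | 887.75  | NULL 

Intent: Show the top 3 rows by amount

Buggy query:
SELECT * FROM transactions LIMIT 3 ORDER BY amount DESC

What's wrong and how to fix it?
Bug: LIMIT must come after ORDER BY

Fix: Swap the clauses: ORDER BY first, then LIMIT

Corrected query:
SELECT * FROM transactions ORDER BY amount DESC LIMIT 3

Result:
id | account | kind       | amount  | fee 
---+---------+------------+---------+-----
6  | ACC-102 | withdrawal | 4414.83 | NULL
2  | ACC-101 | fee        | 4330.89 | 9.92
1  | ACC-102 | refund     | 3324.36 | NULL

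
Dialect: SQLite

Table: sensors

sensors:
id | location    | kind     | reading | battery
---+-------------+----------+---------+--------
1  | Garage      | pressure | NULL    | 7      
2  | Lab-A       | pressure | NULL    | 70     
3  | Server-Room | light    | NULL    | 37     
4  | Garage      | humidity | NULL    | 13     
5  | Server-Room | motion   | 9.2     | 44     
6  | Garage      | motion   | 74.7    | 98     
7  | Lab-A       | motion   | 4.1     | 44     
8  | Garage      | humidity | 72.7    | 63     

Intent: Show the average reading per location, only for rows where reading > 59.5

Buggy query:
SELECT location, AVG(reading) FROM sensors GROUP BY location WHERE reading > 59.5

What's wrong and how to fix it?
Bug: WHERE cannot follow GROUP BY

Fix: Move the WHERE clause before GROUP BY

Corrected query:
SELECT location, AVG(reading) FROM sensors WHERE reading > 59.5 GROUP BY location

Result:
location | AVG(reading)
---------+-------------
Garage   | 73.7        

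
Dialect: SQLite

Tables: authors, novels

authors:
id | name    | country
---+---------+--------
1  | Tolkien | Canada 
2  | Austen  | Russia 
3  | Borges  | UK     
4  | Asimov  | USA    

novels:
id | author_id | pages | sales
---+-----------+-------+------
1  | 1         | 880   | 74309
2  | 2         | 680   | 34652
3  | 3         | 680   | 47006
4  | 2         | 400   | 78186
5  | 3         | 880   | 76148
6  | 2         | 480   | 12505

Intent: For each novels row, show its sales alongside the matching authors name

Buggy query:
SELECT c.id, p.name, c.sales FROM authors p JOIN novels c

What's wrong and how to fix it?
Bug: JOIN with no ON clause produces a cartesian product; every novels row pairs with every authors row

Fix: Add ON c.author_id = p.id to the JOIN

Corrected query:
SELECT c.id, p.name, c.sales FROM authors p JOIN novels c ON c.author_id = p.id

Result:
id | name    | sales
---+---------+------
1  | Tolkien | 74309
2  | Austen  | 34652
3  | Borges  | 47006
4  | Austen  | 78186
5  | Borges  | 76148
6  | Austen  | 12505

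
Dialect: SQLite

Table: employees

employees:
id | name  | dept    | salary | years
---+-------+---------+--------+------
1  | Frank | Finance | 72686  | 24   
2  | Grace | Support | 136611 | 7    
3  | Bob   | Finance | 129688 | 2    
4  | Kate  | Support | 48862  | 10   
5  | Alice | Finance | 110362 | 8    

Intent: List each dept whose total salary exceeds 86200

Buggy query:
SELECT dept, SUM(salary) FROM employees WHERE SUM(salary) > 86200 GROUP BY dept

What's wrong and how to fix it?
Bug: SUM(salary) is an aggregate, but WHERE filters rows before aggregation

Fix: Move the aggregate condition to a HAVING clause

Corrected query:
SELECT dept, SUM(salary) FROM employees GROUP BY dept HAVING SUM(salary) > 86200

Result:
dept    | SUM(salary)
--------+------------
Finance | 312736     
Support | 185473     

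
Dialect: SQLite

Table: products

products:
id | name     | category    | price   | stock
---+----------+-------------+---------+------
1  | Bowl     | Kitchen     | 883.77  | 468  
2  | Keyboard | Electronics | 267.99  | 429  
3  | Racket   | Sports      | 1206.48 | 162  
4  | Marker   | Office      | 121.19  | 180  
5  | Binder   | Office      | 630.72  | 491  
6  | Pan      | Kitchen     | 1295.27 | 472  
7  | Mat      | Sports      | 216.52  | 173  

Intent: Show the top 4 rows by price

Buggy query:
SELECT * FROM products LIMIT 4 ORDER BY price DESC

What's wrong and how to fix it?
Bug: ORDER BY cannot follow LIMIT; LIMIT is the final clause

Fix: Swap the clauses: ORDER BY first, then LIMIT

Corrected query:
SELECT * FROM products ORDER BY price DESC LIMIT 4

Result:
id | name   | category | price   | stock
---+--------+----------+---------+------
6  | Pan    | Kitchen  | 1295.27 | 472  
3  | Racket | Sports   | 1206.48 | 162  
1  | Bowl   | Kitchen  | 883.77  | 468  
5  | Binder | Office   | 630.72  | 491  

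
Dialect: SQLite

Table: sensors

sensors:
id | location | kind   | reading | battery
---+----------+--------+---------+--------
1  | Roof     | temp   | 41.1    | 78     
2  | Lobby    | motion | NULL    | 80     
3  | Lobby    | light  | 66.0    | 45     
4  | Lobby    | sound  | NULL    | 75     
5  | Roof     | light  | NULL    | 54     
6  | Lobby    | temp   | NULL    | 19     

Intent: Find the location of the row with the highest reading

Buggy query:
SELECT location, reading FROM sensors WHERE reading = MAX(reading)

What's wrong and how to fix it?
Bug: WHERE is evaluated per row; an aggregate over the whole table isn't defined there

Fix: Use a subquery: WHERE reading = (SELECT MAX(reading) FROM sensors)

Corrected query:
SELECT location, reading FROM sensors WHERE reading = (SELECT MAX(reading) FROM sensors)

Result:
location | reading
---------+--------
Lobby    | 66     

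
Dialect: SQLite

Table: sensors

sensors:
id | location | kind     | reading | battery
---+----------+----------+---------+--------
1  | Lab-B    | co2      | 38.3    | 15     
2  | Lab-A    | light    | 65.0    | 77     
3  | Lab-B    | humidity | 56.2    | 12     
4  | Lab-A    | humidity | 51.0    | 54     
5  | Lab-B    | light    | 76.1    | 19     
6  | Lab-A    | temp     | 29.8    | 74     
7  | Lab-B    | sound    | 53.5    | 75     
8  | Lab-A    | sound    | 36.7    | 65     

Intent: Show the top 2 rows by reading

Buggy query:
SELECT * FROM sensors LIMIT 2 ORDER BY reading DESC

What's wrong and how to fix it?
Bug: LIMIT must come after ORDER BY

Fix: Sort with ORDER BY, then apply LIMIT

Corrected query:
SELECT * FROM sensors ORDER BY reading DESC LIMIT 2

Result:
id | location | kind  | reading | battery
---+----------+-------+---------+--------
5  | Lab-B    | light | 76.1    | 19     
2  | Lab-A    | light | 65      | 77     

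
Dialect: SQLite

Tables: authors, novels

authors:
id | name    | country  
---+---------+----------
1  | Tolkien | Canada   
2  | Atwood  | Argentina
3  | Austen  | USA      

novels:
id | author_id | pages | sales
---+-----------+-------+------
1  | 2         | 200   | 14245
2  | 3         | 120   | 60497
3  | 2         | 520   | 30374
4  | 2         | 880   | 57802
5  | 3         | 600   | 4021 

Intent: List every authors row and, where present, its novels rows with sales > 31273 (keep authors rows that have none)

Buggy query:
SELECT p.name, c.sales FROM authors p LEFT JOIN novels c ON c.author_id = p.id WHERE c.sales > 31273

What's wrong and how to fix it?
Bug: Filtering c.sales in WHERE discards the NULL rows produced by LEFT JOIN, turning it into an inner join

Fix: Move the right-table condition into the ON clause so unmatched parents are kept

Corrected query:
SELECT p.name, c.sales FROM authors p LEFT JOIN novels c ON c.author_id = p.id AND c.sales > 31273

Result:
name    | sales
--------+------
Tolkien | NULL 
Atwood  | 57802
Austen  | 60497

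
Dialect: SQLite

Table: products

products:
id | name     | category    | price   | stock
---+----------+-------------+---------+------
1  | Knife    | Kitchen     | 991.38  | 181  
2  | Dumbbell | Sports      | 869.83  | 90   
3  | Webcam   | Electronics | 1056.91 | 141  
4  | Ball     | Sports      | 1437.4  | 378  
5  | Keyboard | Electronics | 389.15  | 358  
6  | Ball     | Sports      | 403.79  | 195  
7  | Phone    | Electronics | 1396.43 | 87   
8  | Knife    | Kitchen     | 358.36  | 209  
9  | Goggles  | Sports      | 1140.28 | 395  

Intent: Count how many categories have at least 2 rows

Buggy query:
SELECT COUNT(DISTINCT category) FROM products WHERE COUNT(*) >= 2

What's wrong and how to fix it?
Bug: WHERE filters individual rows, not groups, so a group-level COUNT is invalid there

Fix: Group first with HAVING COUNT(*) >= 2, then COUNT the resulting groups

Corrected query:
SELECT COUNT(*) FROM (SELECT category FROM products GROUP BY category HAVING COUNT(*) >= 2)

Result:
COUNT(*)
--------
3       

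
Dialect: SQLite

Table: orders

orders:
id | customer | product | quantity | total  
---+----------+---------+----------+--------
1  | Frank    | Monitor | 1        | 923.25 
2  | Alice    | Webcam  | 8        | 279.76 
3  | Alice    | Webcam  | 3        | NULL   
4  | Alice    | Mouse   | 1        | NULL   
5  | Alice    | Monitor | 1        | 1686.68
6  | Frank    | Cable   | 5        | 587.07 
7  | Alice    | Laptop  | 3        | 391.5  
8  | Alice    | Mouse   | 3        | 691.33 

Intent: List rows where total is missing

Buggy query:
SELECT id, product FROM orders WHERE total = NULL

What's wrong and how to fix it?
Bug: Comparing to NULL with '=' never matches; NULL = NULL is unknown, not true

Fix: Replace '= NULL' with 'IS NULL'

Corrected query:
SELECT id, product FROM orders WHERE total IS NULL

Result:
id | product
---+--------
3  | Webcam 
4  | Mouse  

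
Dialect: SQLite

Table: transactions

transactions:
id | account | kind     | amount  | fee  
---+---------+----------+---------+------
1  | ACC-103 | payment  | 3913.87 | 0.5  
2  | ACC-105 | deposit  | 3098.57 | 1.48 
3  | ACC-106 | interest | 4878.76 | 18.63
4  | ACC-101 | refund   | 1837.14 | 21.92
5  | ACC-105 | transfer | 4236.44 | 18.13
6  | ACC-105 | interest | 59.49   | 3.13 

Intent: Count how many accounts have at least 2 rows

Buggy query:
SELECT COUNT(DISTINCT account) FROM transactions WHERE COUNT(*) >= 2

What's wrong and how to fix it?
Bug: WHERE filters individual rows, not groups, so a group-level COUNT is invalid there

Fix: Use a subquery that GROUPs and filters with HAVING, then count its rows

Corrected query:
SELECT COUNT(*) FROM (SELECT account FROM transactions GROUP BY account HAVING COUNT(*) >= 2)

Result:
COUNT(*)
--------
1       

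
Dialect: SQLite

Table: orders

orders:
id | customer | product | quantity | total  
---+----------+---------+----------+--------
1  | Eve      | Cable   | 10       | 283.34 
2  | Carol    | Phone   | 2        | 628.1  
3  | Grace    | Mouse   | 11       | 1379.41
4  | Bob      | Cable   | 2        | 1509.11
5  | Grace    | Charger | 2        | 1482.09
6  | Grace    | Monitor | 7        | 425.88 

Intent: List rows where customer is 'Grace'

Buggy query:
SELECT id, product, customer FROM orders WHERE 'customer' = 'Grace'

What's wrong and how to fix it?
Bug: Single quotes denote string literals in SQL; the column name is being compared as a constant string

Fix: Reference the column as customer without single quotes

Corrected query:
SELECT id, product, customer FROM orders WHERE customer = 'Grace'

Result:
id | product | customer
---+---------+---------
3  | Mouse   | Grace   
5  | Charger | Grace   
6  | Monitor | Grace   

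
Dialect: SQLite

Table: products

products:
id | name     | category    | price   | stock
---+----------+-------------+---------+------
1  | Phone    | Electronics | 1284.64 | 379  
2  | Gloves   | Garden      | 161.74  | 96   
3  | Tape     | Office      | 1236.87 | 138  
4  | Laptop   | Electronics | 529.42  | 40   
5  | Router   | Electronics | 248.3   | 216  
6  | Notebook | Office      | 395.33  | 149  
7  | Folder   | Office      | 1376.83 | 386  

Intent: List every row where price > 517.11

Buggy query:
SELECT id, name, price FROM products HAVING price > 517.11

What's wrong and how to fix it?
Bug: HAVING filters the output of aggregation, but this query has no GROUP BY and no aggregate functions, so SQLite rejects it (HAVING clause on a non-aggregate query); the condition here is per row

Fix: Use WHERE for row-level filtering

Corrected query:
SELECT id, name, price FROM products WHERE price > 517.11

Result:
id | name   | price  
---+--------+--------
1  | Phone  | 1284.64
3  | Tape   | 1236.87
4  | Laptop | 529.42 
7  | Folder | 1376.83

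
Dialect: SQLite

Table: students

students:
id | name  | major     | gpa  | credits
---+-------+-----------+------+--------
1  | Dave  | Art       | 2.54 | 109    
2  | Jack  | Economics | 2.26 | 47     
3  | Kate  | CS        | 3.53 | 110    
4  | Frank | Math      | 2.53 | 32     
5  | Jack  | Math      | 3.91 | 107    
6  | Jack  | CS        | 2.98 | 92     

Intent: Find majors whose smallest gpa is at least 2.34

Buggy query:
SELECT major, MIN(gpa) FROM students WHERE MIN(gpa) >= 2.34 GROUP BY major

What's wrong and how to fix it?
Bug: MIN() in WHERE is a misuse of aggregate

Fix: Use HAVING for the per-group MIN condition

Corrected query:
SELECT major, MIN(gpa) FROM students GROUP BY major HAVING MIN(gpa) >= 2.34

Result:
major | MIN(gpa)
------+---------
Art   | 2.54    
CS    | 2.98    
Math  | 2.53    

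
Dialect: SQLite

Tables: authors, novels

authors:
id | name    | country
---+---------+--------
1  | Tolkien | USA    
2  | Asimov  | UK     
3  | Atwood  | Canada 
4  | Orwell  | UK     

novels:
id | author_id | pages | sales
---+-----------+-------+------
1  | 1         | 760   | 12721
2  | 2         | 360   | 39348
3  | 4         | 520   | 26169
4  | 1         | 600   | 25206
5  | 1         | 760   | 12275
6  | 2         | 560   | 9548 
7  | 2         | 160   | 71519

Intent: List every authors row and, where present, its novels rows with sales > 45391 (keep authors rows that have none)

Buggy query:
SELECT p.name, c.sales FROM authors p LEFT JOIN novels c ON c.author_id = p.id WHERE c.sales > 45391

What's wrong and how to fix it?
Bug: Filtering c.sales in WHERE discards the NULL rows produced by LEFT JOIN, turning it into an inner join

Fix: Put 'c.sales > 45391' in the JOIN's ON clause instead of WHERE

Corrected query:
SELECT p.name, c.sales FROM authors p LEFT JOIN novels c ON c.author_id = p.id AND c.sales > 45391

Result:
name    | sales
--------+------
Tolkien | NULL 
Asimov  | 71519
Atwood  | NULL 
Orwell  | NULL 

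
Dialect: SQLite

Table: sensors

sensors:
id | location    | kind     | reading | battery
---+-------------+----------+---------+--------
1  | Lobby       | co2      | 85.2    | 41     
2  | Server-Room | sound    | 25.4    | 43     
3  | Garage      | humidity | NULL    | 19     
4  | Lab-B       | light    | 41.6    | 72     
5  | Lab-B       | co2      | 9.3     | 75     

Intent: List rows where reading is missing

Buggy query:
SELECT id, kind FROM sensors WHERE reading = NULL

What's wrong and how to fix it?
Bug: Comparing to NULL with '=' never matches; NULL = NULL is unknown, not true

Fix: Replace '= NULL' with 'IS NULL'

Corrected query:
SELECT id, kind FROM sensors WHERE reading IS NULL

Result:
id | kind    
---+---------
3  | humidity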